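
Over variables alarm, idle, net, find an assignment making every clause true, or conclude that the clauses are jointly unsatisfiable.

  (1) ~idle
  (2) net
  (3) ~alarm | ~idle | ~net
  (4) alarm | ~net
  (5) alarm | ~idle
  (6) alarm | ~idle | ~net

alarm = True, idle = False, net = True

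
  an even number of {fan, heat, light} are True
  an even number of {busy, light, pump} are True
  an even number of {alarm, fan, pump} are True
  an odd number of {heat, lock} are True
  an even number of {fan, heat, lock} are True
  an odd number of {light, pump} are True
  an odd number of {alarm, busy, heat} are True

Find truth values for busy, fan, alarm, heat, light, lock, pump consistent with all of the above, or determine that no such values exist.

Adding constraints 1, 2, 3, 7 mod 2: every variable appears an even number of times on the left, so the left side is 0.
But the right sides sum to 1 (mod 2). 0 ≠ 1 — the system is inconsistent.

No satisfying assignment exists.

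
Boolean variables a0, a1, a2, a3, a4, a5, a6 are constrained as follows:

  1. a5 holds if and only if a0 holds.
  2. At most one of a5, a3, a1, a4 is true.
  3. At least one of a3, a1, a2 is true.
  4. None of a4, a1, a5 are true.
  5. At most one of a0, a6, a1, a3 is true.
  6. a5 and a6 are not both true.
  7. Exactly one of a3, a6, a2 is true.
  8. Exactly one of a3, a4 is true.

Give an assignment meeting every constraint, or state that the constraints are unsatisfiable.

a0: False, a1: False, a2: False, a3: True, a4: False, a5: False, a6: False

  (1) a5=F, a0=F — same ✓
  (2) {a5, a3, a1, a4}: 1 true — at most one ✓
  (3) {a3, a1, a2}: 1 true — at least one ✓
  (4) {a4, a1, a5}: 0 true — none ✓
  (5) {a0, a6, a1, a3}: 1 true — at most one ✓
  (6) a5=F, a6=F — not both ✓
  (7) {a3, a6, a2}: 1 true — exactly one ✓
  (8) {a3, a4}: 1 true — exactly one ✓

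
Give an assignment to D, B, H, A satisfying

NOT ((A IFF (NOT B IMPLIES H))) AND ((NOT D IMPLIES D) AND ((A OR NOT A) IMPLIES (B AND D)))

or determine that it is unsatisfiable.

D=T, B=T, H=F, A=F

  NOT ((A IFF (NOT B IMPLIES H))) = True
    A IFF (NOT B IMPLIES H) = False
      NOT B IMPLIES H = True
        NOT B = False
  (NOT D IMPLIES D) AND ((A OR NOT A) IMPLIES (B AND D)) = True
    NOT D IMPLIES D = True
      NOT D = False
    (A OR NOT A) IMPLIES (B AND D) = True
      A OR NOT A = True
        NOT A = True
      B AND D = True
Both conjuncts True, so the formula holds.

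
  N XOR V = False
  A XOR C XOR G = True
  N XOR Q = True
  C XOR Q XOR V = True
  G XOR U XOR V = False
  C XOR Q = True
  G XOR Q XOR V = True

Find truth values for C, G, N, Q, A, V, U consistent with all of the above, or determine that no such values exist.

C = False; G = False; N = False; Q = True; A = True; V = False; U = False

N XOR V = F XOR F = False ✓
A XOR C XOR G = T XOR F XOR F = True ✓
N XOR Q = F XOR T = True ✓
C XOR Q XOR V = F XOR T XOR F = True ✓
G XOR U XOR V = F XOR F XOR F = False ✓
C XOR Q = F XOR T = True ✓
G XOR Q XOR V = F XOR T XOR F = True ✓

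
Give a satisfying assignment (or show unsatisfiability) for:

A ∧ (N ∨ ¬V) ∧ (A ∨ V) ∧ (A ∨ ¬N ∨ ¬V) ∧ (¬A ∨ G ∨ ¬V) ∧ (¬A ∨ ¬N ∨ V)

Unit clause (A) forces A = True.
Set V = True.
  then (N ∨ ¬V) forces N = True.
  then (¬A ∨ G ∨ ¬V) forces G = True.
Check each clause:
  (A): A holds.
  (N ∨ ¬V): N holds.
  (A ∨ V): A holds.
  (A ∨ ¬N ∨ ¬V): A holds.
  (¬A ∨ G ∨ ¬V): G holds.
  (¬A ∨ ¬N ∨ V): V holds.
All clauses satisfied.

A = True, V = True, G = True, N = True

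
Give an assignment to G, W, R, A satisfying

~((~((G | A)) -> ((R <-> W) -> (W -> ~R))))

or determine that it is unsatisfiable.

G = False; W = True; R = True; A = False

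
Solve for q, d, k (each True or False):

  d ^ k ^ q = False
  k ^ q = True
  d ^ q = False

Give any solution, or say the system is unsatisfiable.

q: True, d: True, k: False

d ^ k ^ q = T ^ F ^ T = False ✓
k ^ q = F ^ T = True ✓
d ^ q = T ^ T = False ✓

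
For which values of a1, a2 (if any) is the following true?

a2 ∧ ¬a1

a1 = False; a2 = True

  ¬a1 = True
Both conjuncts True, so the formula holds.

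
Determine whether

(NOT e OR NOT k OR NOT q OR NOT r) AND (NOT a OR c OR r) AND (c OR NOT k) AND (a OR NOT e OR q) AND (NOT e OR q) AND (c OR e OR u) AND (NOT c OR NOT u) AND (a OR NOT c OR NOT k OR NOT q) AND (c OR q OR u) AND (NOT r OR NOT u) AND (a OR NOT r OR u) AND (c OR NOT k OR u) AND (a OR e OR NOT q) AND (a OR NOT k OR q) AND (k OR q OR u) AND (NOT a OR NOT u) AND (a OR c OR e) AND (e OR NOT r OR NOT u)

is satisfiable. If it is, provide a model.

r: False; u: False; k: False; a: True; e: True; q: True; c: True

Set r = False.
Set u = False.
Set k = False.
  then (k OR q OR u) forces q = True.
Set a = True.
  then (NOT a OR c OR r) forces c = True.
Set e = True.
All clauses satisfied.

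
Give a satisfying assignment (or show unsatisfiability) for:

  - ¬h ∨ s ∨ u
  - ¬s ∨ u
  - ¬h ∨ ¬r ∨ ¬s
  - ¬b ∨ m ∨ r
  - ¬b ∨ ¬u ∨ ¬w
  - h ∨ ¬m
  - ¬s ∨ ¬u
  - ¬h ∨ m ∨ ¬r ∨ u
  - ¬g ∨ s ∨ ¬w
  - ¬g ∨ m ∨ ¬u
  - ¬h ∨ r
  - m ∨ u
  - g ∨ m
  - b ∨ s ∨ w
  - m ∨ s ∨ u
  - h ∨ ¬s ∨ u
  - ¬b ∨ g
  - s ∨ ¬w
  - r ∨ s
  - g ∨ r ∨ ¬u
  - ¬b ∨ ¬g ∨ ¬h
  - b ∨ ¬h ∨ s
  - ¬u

Case u = True:
  Clause (¬u) is falsified — contradiction.
Case u = False:
  (¬s ∨ u) forces s = False.
  (¬h ∨ s ∨ u) forces h = False.
  (h ∨ ¬m) forces m = False.
  Clause (m ∨ u) is falsified — contradiction.
Both cases fail, so the formula is unsatisfiable.

Unsatisfiable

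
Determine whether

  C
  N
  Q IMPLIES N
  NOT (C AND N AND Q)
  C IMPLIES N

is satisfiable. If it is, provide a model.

N = True, Q = False, C = True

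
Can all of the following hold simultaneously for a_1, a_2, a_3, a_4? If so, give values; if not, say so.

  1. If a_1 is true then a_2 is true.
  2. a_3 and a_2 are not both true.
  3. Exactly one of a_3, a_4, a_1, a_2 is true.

a_1: False; a_2: False; a_3: False; a_4: True

  (1) a_1=F ⇒ a_2: vacuous ✓
  (2) a_3=F, a_2=F — not both ✓
  (3) {a_3, a_4, a_1, a_2}: 1 true — exactly one ✓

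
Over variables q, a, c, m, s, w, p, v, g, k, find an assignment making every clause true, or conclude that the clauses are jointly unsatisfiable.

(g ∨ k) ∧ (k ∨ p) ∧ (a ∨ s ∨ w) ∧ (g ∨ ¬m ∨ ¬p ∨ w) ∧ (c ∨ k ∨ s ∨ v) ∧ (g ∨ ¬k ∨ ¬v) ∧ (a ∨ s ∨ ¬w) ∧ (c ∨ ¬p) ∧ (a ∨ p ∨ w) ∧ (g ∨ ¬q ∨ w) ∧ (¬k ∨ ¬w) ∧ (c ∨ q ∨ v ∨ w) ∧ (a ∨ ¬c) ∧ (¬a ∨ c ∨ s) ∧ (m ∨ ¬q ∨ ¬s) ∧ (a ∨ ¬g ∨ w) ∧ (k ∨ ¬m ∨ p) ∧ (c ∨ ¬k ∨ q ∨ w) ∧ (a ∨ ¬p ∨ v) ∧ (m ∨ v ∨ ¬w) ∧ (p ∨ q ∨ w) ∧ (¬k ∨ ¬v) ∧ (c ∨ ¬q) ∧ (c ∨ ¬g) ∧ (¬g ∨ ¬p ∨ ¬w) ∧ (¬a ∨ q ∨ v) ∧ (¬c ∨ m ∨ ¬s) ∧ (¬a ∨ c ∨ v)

Set q = True.
  then (c ∨ ¬q) forces c = True.
  then (a ∨ ¬c) forces a = True.
Set m = True.
Set s = True.
Try w = True:
  (¬k ∨ ¬w) forces k = False.
  (g ∨ k) forces g = True.
  (k ∨ p) forces p = True.
  clause (¬g ∨ ¬p ∨ ¬w) is falsified — backtrack.
So w = False.
  then (g ∨ ¬q ∨ w) forces g = True.
Set p = True.
Set v = False.
Set k = True.
All clauses satisfied.

q: True; a: True; c: True; m: True; s: True; w: False; p: True; v: False; g: True; k: True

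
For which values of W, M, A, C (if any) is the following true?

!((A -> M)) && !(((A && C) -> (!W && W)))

W = True, M = False, A = True, C = True

  !((A -> M)) = True
    A -> M = False
  !(((A && C) -> (!W && W))) = True
    (A && C) -> (!W && W) = False
      A && C = True
      !W && W = False
        !W = False
Both conjuncts True, so the formula holds.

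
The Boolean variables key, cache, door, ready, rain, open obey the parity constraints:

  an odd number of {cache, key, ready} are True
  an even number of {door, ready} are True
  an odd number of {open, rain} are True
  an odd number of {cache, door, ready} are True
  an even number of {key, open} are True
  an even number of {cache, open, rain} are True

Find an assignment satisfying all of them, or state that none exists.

key = False; cache = True; door = False; ready = False; rain = True; open = False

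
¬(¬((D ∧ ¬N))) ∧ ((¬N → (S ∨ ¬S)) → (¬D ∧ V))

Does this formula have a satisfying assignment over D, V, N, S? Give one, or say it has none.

Case D = True: the formula simplifies to ¬(¬(¬N)) ∧ ¬((¬N → (S ∨ ¬S))).
  S = True: the conjunct ¬((¬N → (S ∨ ¬S))) becomes ¬((¬N → True)) = False.
  S = False: the conjunct ¬((¬N → (S ∨ ¬S))) becomes ¬((¬N → True)) = False.
Case D = False: the conjunct ¬(¬((D ∧ ¬N))) becomes ¬(¬False) = False.
Both cases fail — unsatisfiable.

Unsatisfiable — no assignment works.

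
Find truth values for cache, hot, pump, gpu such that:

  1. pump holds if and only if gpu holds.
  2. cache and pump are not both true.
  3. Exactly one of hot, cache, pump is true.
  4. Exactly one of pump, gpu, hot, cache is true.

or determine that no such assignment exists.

cache=T, hot=F, pump=F, gpu=F

  (1) pump=F, gpu=F — same ✓
  (2) cache=T, pump=F — not both ✓
  (3) {hot, cache, pump}: 1 true — exactly one ✓
  (4) {pump, gpu, hot, cache}: 1 true — exactly one ✓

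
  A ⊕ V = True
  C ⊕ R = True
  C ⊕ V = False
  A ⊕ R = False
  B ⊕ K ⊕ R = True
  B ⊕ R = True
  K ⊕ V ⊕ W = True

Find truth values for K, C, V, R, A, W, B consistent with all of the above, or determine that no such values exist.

K = False; C = False; V = False; R = True; A = True; W = True; B = False

A ⊕ V = T ⊕ F = True ✓
C ⊕ R = F ⊕ T = True ✓
C ⊕ V = F ⊕ F = False ✓
A ⊕ R = T ⊕ T = False ✓
B ⊕ K ⊕ R = F ⊕ F ⊕ T = True ✓
B ⊕ R = F ⊕ T = True ✓
K ⊕ V ⊕ W = F ⊕ F ⊕ T = True ✓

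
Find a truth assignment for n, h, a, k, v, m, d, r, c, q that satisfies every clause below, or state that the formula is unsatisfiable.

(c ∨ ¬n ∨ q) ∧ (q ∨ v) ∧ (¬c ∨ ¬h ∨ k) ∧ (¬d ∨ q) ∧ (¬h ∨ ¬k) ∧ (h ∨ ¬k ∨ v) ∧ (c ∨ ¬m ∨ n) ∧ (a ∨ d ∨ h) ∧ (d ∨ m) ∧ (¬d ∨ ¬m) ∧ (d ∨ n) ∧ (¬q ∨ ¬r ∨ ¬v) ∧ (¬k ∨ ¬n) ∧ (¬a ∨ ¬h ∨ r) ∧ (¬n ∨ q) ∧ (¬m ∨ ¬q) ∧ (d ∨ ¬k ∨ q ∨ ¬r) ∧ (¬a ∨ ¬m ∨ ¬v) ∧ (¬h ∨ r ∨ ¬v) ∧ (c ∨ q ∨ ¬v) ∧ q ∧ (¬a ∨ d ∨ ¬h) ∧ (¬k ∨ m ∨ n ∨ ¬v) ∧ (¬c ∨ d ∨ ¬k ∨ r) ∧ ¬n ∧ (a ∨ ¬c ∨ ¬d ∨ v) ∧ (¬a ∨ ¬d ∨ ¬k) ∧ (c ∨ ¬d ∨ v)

Unit clause (q) forces q = True.
Unit clause (¬n) forces n = False.
In (d ∨ n) only d is left, so d = True.
In (¬m ∨ ¬q) only ¬m is left, so m = False.
Try h = True:
  (¬h ∨ ¬k) forces k = False.
  (¬c ∨ ¬h ∨ k) forces c = False.
  (c ∨ ¬d ∨ v) forces v = True.
  (¬q ∨ ¬r ∨ ¬v) forces r = False.
  clause (¬h ∨ r ∨ ¬v) is falsified — backtrack.
So h = False.
Set a = True.
  then (¬a ∨ ¬d ∨ ¬k) forces k = False.
Set v = False.
  then (c ∨ ¬d ∨ v) forces c = True.
Set r = True.
All clauses satisfied.

n: False, h: False, a: True, k: False, v: False, m: False, d: True, r: True, c: True, q: True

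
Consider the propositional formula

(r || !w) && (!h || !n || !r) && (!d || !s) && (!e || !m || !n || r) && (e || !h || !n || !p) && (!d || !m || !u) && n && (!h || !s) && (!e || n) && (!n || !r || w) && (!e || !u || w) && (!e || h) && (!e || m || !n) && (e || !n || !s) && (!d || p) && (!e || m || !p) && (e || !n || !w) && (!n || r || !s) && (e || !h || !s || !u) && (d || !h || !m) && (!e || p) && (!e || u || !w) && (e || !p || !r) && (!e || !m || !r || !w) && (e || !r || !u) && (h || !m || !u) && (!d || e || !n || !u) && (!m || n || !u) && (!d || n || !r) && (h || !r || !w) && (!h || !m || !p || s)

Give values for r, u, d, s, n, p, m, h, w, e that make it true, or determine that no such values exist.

r: False, u: True, d: False, s: False, n: True, p: False, m: False, h: True, w: False, e: False

Unit clause (n) forces n = True.
Try r = True:
  (!h || !n || !r) forces h = False.
  (!n || !r || w) forces w = True.
  clause (h || !r || !w) is falsified — backtrack.
So r = False.
  then (r || !w) forces w = False.
  then (!n || r || !s) forces s = False.
Set u = True.
  then (!e || !u || w) forces e = False.
  then (!d || e || !n || !u) forces d = False.
Set p = False.
Set m = False.
Set h = True.
All clauses satisfied.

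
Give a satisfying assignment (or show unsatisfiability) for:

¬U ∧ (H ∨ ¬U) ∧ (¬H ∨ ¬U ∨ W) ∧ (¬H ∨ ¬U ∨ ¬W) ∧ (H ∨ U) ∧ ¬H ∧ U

Case U = True:
  Clause (¬U) is falsified — contradiction.
Case U = False:
  Clause (U) is falsified — contradiction.
Both cases fail, so the formula is unsatisfiable.

No satisfying assignment exists.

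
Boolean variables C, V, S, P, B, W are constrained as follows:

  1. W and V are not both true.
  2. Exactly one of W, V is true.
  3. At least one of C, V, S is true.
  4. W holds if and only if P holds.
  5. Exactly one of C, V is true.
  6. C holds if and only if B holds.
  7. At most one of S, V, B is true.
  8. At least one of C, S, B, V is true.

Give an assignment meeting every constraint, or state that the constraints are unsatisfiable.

C=F, V=T, S=F, P=F, B=F, W=F

  (1) W=F, V=T — not both ✓
  (2) {W, V}: 1 true — exactly one ✓
  (3) {C, V, S}: 1 true — at least one ✓
  (4) W=F, P=F — same ✓
  (5) {C, V}: 1 true — exactly one ✓
  (6) C=F, B=F — same ✓
  (7) {S, V, B}: 1 true — at most one ✓
  (8) {C, S, B, V}: 1 true — at least one ✓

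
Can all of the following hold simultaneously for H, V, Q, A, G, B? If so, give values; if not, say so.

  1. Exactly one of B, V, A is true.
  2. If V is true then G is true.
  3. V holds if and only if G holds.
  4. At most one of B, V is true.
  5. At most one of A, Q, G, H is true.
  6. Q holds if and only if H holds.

H = False, V = True, Q = False, A = False, G = True, B = False

  (1) {B, V, A}: 1 true — exactly one ✓
  (2) V=T ⇒ G: T ✓
  (3) V=T, G=T — same ✓
  (4) {B, V}: 1 true — at most one ✓
  (5) {A, Q, G, H}: 1 true — at most one ✓
  (6) Q=F, H=F — same ✓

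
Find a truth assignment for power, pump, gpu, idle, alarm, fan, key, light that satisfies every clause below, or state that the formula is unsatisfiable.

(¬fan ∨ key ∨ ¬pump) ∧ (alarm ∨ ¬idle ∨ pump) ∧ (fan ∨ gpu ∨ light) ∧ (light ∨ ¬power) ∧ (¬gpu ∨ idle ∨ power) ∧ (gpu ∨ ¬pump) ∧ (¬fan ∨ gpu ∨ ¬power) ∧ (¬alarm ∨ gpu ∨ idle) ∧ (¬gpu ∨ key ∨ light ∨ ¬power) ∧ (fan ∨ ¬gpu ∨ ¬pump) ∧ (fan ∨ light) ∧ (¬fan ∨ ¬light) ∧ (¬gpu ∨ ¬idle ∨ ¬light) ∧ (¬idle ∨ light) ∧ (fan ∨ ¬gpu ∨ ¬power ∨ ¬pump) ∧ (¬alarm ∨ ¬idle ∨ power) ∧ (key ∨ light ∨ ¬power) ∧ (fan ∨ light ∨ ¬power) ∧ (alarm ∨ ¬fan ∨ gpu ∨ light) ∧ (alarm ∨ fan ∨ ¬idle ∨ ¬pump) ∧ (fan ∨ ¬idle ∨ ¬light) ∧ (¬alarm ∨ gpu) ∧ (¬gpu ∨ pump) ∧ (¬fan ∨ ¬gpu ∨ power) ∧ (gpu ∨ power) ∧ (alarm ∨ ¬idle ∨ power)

power = True; pump = False; gpu = False; idle = False; alarm = False; fan = False; key = False; light = True

Try power = False:
  (gpu ∨ power) forces gpu = True.
  (¬gpu ∨ idle ∨ power) forces idle = True.
  (¬gpu ∨ ¬idle ∨ ¬light) forces light = False.
  clause (¬idle ∨ light) is falsified — backtrack.
So power = True.
  then (light ∨ ¬power) forces light = True.
  then (¬fan ∨ ¬light) forces fan = False.
  then (fan ∨ ¬idle ∨ ¬light) forces idle = False.
Set pump = False.
  then (¬gpu ∨ pump) forces gpu = False.
  then (¬alarm ∨ gpu ∨ idle) forces alarm = False.
Set key = False.
All clauses satisfied.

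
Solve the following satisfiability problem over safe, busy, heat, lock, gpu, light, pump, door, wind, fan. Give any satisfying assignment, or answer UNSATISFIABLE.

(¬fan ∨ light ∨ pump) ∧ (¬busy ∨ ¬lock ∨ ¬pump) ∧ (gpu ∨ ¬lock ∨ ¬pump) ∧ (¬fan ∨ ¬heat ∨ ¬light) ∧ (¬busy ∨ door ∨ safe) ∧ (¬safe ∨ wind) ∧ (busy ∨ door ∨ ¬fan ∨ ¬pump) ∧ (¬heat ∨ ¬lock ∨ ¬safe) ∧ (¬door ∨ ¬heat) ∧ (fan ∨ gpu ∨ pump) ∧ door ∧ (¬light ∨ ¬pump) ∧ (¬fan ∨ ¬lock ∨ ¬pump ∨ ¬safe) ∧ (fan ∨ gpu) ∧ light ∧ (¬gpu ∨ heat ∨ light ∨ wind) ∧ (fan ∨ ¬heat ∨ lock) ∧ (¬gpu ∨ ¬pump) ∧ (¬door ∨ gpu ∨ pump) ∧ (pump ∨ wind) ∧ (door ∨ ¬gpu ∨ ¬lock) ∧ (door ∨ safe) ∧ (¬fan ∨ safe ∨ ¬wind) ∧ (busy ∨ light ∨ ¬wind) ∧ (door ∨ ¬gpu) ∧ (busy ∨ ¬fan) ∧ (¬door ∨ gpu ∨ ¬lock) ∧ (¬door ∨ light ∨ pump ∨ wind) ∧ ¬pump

Unit clause (door) forces door = True.
Unit clause (light) forces light = True.
Unit clause (¬pump) forces pump = False.
In (¬door ∨ ¬heat) only ¬heat is left, so heat = False.
In (¬door ∨ gpu ∨ pump) only gpu is left, so gpu = True.
In (pump ∨ wind) only wind is left, so wind = True.
Set safe = False.
  then (¬fan ∨ safe ∨ ¬wind) forces fan = False.
Set busy = False.
Set lock = True.
All clauses satisfied.

safe = False, busy = False, heat = False, lock = True, gpu = True, light = True, pump = False, door = True, wind = True, fan = False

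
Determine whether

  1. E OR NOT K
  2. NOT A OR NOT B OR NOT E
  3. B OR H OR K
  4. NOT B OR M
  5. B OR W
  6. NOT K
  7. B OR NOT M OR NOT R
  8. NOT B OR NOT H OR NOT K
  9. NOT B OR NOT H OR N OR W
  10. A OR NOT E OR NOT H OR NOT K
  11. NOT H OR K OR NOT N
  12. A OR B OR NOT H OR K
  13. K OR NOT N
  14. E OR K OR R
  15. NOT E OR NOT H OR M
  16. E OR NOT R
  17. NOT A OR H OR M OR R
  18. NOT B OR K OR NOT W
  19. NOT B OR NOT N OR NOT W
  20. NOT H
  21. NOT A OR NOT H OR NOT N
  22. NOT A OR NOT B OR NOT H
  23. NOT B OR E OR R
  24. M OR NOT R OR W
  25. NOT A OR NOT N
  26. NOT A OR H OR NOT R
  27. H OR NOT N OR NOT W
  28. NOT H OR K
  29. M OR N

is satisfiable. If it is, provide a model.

R = True; N = False; B = True; W = False; H = False; K = False; A = False; E = True; M = True

Unit clause (NOT K) forces K = False.
In (K OR NOT N) only NOT N is left, so N = False.
Unit clause (NOT H) forces H = False.
In (M OR N) only M is left, so M = True.
In (B OR H OR K) only B is left, so B = True.
In (NOT B OR K OR NOT W) only NOT W is left, so W = False.
Set R = True.
  then (E OR NOT R) forces E = True.
  then (NOT A OR H OR NOT R) forces A = False.
All clauses satisfied.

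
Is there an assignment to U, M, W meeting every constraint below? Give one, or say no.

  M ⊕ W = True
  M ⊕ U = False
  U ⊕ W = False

No satisfying assignment exists.

Adding constraints 1, 2, 3 mod 2: every variable appears an even number of times on the left, so the left side is 0.
But the right sides sum to 1 (mod 2). 0 ≠ 1 — the system is inconsistent.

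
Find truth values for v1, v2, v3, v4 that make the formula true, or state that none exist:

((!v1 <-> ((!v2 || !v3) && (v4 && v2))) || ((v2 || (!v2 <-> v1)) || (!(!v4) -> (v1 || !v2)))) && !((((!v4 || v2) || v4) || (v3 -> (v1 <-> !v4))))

The conjunct !((((!v4 || v2) || v4) || (v3 -> (v1 <-> !v4)))) is unsatisfiable on its own:
  v4 = True: this becomes !((True || (v3 -> !v1))) = False.
  v4 = False: this becomes !((True || (v3 -> v1))) = False.
So the whole conjunction is unsatisfiable.

The formula is unsatisfiable.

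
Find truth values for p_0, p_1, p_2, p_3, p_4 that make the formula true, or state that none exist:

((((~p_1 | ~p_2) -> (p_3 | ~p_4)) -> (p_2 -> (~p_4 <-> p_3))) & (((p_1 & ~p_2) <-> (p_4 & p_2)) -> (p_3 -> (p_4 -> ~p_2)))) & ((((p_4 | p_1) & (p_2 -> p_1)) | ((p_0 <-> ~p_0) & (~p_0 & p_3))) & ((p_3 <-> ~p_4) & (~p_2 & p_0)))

p_0: True, p_1: False, p_2: False, p_3: False, p_4: True

  (((~p_1 | ~p_2) -> (p_3 | ~p_4)) -> (p_2 -> (~p_4 <-> p_3))) & (((p_1 & ~p_2) <-> (p_4 & p_2)) -> (p_3 -> (p_4 -> ~p_2))) = True
    ((~p_1 | ~p_2) -> (p_3 | ~p_4)) -> (p_2 -> (~p_4 <-> p_3)) = True
      (~p_1 | ~p_2) -> (p_3 | ~p_4) = False
        ~p_1 | ~p_2 = True
          ~p_1 = True
          ~p_2 = True
        p_3 | ~p_4 = False
          ~p_4 = False
      p_2 -> (~p_4 <-> p_3) = True
        ~p_4 <-> p_3 = True
          ~p_4 = False
    ((p_1 & ~p_2) <-> (p_4 & p_2)) -> (p_3 -> (p_4 -> ~p_2)) = True
      (p_1 & ~p_2) <-> (p_4 & p_2) = True
        p_1 & ~p_2 = False
          ~p_2 = True
        p_4 & p_2 = False
      p_3 -> (p_4 -> ~p_2) = True
        p_4 -> ~p_2 = True
          ~p_2 = True
  (((p_4 | p_1) & (p_2 -> p_1)) | ((p_0 <-> ~p_0) & (~p_0 & p_3))) & ((p_3 <-> ~p_4) & (~p_2 & p_0)) = True
    ((p_4 | p_1) & (p_2 -> p_1)) | ((p_0 <-> ~p_0) & (~p_0 & p_3)) = True
      (p_4 | p_1) & (p_2 -> p_1) = True
        p_4 | p_1 = True
        p_2 -> p_1 = True
      (p_0 <-> ~p_0) & (~p_0 & p_3) = False
        p_0 <-> ~p_0 = False
          ~p_0 = False
        ~p_0 & p_3 = False
          ~p_0 = False
    (p_3 <-> ~p_4) & (~p_2 & p_0) = True
      p_3 <-> ~p_4 = True
        ~p_4 = False
      ~p_2 & p_0 = True
        ~p_2 = True
Both conjuncts True, so the formula holds.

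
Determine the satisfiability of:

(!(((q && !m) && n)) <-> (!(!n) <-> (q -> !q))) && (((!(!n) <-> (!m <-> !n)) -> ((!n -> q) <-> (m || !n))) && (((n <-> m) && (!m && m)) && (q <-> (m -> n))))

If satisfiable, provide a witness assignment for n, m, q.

Case m = True: the conjunct !m is False.
Case m = False: the conjunct m is False.
Both cases fail — unsatisfiable.

No satisfying assignment exists.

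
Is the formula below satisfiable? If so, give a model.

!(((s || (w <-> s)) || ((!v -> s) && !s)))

s: False; v: False; w: True

  !(((s || (w <-> s)) || ((!v -> s) && !s))) = True
    (s || (w <-> s)) || ((!v -> s) && !s) = False
      s || (w <-> s) = False
        w <-> s = False
      (!v -> s) && !s = False
        !v -> s = False
          !v = True
        !s = True
The formula evaluates to True.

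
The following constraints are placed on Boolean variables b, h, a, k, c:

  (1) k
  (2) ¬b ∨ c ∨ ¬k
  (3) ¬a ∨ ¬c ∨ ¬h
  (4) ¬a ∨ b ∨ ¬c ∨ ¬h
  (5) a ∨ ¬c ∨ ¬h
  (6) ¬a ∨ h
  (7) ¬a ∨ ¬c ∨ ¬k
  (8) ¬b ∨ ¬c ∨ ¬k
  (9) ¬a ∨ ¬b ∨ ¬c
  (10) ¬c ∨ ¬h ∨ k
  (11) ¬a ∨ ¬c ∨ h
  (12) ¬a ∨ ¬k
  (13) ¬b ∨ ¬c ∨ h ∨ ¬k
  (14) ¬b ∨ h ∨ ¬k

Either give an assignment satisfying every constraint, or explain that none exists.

Unit clause (k) forces k = True.
In (¬a ∨ ¬k) only ¬a is left, so a = False.
Try b = True:
  (¬b ∨ c ∨ ¬k) forces c = True.
  clause (¬b ∨ ¬c ∨ ¬k) is falsified — backtrack.
So b = False.
Set h = False.
Set c = True.
All clauses satisfied.

b = False, h = False, a = False, k = True, c = True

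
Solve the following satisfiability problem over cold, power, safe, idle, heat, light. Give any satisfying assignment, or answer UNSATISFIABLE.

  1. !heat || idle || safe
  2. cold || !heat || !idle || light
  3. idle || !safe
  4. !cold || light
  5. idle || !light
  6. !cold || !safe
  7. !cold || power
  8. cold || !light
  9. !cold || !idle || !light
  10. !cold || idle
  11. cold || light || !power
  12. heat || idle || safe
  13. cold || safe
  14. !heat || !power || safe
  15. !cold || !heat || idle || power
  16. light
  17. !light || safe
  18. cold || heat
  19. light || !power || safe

Unsatisfiable — no assignment works.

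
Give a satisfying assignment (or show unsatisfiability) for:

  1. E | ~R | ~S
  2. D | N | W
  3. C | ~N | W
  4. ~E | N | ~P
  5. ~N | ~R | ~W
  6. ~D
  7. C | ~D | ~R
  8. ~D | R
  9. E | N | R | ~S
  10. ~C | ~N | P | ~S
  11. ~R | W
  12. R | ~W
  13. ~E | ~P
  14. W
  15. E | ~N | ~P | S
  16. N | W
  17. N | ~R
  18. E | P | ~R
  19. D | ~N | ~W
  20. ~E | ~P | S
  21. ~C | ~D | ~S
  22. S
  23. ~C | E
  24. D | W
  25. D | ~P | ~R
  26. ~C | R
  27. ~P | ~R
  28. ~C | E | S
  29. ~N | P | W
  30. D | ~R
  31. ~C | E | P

Unsatisfiable — no assignment works.

Case D = True:
  Clause (~D) is falsified — contradiction.
Case D = False:
  (W) forces W = True.
  (R | ~W) forces R = True.
  Clause (D | ~R) is falsified — contradiction.
Both cases fail, so the formula is unsatisfiable.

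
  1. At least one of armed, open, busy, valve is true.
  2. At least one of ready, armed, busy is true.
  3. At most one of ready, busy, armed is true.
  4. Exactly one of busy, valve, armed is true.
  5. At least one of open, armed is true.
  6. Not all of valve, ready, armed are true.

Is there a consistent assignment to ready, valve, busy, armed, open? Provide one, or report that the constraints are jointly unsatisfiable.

ready=F; valve=F; busy=F; armed=T; open=T

  (1) {armed, open, busy, valve}: 2 true — at least one ✓
  (2) {ready, armed, busy}: 1 true — at least one ✓
  (3) {ready, busy, armed}: 1 true — at most one ✓
  (4) {busy, valve, armed}: 1 true — exactly one ✓
  (5) {open, armed}: 2 true — at least one ✓
  (6) {valve, ready, armed}: 1/3 true — not all ✓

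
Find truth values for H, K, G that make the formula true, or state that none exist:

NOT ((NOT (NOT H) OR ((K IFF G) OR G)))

H = False; K = True; G = False

  NOT ((NOT (NOT H) OR ((K IFF G) OR G))) = True
    NOT (NOT H) OR ((K IFF G) OR G) = False
      NOT (NOT H) = False
        NOT H = True
      (K IFF G) OR G = False
        K IFF G = False
The formula evaluates to True.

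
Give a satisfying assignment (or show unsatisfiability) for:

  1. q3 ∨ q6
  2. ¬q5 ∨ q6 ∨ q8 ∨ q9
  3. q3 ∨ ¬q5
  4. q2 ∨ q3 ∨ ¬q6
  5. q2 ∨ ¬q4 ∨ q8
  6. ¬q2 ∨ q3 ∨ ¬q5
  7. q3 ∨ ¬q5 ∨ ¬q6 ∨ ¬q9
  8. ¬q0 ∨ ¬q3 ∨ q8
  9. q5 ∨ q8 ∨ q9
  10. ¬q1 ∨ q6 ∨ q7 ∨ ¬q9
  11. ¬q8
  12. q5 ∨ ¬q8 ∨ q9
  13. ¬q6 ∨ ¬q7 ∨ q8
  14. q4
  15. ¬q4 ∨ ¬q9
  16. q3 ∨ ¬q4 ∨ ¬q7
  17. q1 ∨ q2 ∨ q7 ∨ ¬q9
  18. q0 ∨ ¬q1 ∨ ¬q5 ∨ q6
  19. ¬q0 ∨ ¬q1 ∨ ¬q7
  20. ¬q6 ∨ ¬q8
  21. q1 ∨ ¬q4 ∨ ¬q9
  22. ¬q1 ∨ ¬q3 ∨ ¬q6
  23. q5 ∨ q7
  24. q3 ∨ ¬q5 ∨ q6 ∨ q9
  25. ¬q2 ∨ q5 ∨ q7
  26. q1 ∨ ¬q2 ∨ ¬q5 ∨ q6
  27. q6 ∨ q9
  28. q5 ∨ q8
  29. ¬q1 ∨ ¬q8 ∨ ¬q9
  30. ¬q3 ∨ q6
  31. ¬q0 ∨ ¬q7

q0 = False; q1 = False; q2 = True; q3 = True; q4 = True; q5 = True; q6 = True; q7 = False; q8 = False; q9 = False

Unit clause (¬q8) forces q8 = False.
Unit clause (q4) forces q4 = True.
In (¬q4 ∨ ¬q9) only ¬q9 is left, so q9 = False.
In (q6 ∨ q9) only q6 is left, so q6 = True.
In (q5 ∨ q8) only q5 is left, so q5 = True.
In (q3 ∨ ¬q5) only q3 is left, so q3 = True.
In (q2 ∨ ¬q4 ∨ q8) only q2 is left, so q2 = True.
In (¬q0 ∨ ¬q3 ∨ q8) only ¬q0 is left, so q0 = False.
In (¬q6 ∨ ¬q7 ∨ q8) only ¬q7 is left, so q7 = False.
In (¬q1 ∨ ¬q3 ∨ ¬q6) only ¬q1 is left, so q1 = False.
All clauses satisfied.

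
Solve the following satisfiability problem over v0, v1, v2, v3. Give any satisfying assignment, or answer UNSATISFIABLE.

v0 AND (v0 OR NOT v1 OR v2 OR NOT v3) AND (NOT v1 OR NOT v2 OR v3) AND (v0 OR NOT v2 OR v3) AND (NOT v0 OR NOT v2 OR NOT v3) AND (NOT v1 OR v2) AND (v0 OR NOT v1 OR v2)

Unit clause (v0) forces v0 = True.
Try v1 = True:
  (NOT v1 OR v2) forces v2 = True.
  (NOT v1 OR NOT v2 OR v3) forces v3 = True.
  clause (NOT v0 OR NOT v2 OR NOT v3) is falsified — backtrack.
So v1 = False.
Set v2 = False.
Set v3 = False.
Check each clause:
  (v0): v0 holds.
  (v0 OR NOT v1 OR v2 OR NOT v3): v0 holds.
  (NOT v1 OR NOT v2 OR v3): NOT v1 holds.
  (v0 OR NOT v2 OR v3): v0 holds.
  (NOT v0 OR NOT v2 OR NOT v3): NOT v2 holds.
  (NOT v1 OR v2): NOT v1 holds.
  (v0 OR NOT v1 OR v2): v0 holds.
All clauses satisfied.

v0 = True, v1 = False, v2 = False, v3 = False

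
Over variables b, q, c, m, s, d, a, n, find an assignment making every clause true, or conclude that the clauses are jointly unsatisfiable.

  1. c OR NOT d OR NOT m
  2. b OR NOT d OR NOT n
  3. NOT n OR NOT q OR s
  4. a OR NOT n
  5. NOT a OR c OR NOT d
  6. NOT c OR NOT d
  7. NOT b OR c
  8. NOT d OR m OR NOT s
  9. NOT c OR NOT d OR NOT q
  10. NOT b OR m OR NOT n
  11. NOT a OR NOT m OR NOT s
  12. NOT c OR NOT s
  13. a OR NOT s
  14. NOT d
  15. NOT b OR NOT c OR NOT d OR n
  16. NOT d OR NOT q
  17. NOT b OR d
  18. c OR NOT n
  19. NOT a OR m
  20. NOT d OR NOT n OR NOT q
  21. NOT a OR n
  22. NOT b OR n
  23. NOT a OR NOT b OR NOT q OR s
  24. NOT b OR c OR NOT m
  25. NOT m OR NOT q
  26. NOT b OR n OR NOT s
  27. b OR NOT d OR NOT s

b=F, q=F, c=T, m=F, s=F, d=F, a=F, n=F

Unit clause (NOT d) forces d = False.
In (NOT b OR d) only NOT b is left, so b = False.
Set q = False.
Set c = True.
  then (NOT c OR NOT s) forces s = False.
Set m = False.
  then (NOT a OR m) forces a = False.
  then (a OR NOT n) forces n = False.
All clauses satisfied.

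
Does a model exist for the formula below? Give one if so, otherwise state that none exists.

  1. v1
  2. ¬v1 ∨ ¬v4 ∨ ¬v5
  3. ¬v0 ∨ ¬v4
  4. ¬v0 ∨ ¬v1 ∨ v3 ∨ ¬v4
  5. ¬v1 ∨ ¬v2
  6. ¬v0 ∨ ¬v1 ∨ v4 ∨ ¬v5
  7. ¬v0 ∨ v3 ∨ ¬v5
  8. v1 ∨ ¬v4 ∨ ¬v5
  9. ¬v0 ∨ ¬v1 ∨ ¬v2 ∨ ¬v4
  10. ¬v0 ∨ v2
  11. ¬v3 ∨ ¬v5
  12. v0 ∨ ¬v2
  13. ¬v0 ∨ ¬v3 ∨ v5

v0 = False, v1 = True, v2 = False, v3 = False, v4 = False, v5 = False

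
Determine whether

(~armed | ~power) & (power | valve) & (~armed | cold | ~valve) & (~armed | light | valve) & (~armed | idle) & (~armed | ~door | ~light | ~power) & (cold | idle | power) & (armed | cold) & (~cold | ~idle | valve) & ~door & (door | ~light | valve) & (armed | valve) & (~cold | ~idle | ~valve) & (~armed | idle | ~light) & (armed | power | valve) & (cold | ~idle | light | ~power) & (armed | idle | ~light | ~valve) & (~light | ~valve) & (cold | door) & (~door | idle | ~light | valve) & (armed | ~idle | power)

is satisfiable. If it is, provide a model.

cold = True; power = True; idle = False; light = False; armed = False; door = False; valve = True

Unit clause (~door) forces door = False.
In (cold | door) only cold is left, so cold = True.
Set power = True.
  then (~armed | ~power) forces armed = False.
  then (armed | valve) forces valve = True.
  then (~cold | ~idle | ~valve) forces idle = False.
  then (armed | idle | ~light | ~valve) forces light = False.
All clauses satisfied.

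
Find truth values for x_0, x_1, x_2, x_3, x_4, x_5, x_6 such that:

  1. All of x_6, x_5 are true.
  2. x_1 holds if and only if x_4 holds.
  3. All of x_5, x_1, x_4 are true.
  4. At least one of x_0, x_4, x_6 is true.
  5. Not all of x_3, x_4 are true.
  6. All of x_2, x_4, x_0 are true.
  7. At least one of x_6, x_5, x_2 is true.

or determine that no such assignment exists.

x_0 = True; x_1 = True; x_2 = True; x_3 = False; x_4 = True; x_5 = True; x_6 = True

  (1) {x_6, x_5}: all 2 true ✓
  (2) x_1=T, x_4=T — same ✓
  (3) {x_5, x_1, x_4}: all 3 true ✓
  (4) {x_0, x_4, x_6}: 3 true — at least one ✓
  (5) {x_3, x_4}: 1/2 true — not all ✓
  (6) {x_2, x_4, x_0}: all 3 true ✓
  (7) {x_6, x_5, x_2}: 3 true — at least one ✓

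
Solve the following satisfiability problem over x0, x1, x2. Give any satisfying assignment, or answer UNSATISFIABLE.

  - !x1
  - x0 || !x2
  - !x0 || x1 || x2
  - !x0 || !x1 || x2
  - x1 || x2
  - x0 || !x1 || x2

x0: True, x1: False, x2: True

Unit clause (!x1) forces x1 = False.
In (x1 || x2) only x2 is left, so x2 = True.
In (x0 || !x2) only x0 is left, so x0 = True.
Check each clause:
  (!x1): !x1 holds.
  (x0 || !x2): x0 holds.
  (!x0 || x1 || x2): x2 holds.
  (!x0 || !x1 || x2): !x1 holds.
  (x1 || x2): x2 holds.
  (x0 || !x1 || x2): x0 holds.
All clauses satisfied.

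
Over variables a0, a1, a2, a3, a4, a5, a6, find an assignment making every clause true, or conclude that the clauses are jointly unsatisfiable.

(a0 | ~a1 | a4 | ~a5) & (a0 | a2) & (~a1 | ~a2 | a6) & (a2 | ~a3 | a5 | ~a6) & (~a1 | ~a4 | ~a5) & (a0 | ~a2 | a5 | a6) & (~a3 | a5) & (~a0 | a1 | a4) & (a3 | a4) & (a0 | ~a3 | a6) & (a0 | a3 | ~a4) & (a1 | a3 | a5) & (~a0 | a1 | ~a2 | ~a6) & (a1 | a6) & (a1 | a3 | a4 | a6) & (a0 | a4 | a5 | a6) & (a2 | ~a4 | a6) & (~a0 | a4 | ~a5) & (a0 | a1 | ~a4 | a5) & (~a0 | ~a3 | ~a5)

a0=T; a1=F; a2=F; a3=F; a4=T; a5=T; a6=T

Set a0 = True.
Set a1 = False.
  then (~a0 | a1 | a4) forces a4 = True.
  then (a1 | a6) forces a6 = True.
  then (~a0 | a1 | ~a2 | ~a6) forces a2 = False.
Set a3 = False.
  then (a1 | a3 | a5) forces a5 = True.
All clauses satisfied.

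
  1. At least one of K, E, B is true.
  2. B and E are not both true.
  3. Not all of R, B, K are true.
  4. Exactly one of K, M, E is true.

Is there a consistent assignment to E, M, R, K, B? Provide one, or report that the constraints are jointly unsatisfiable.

E = False, M = True, R = False, K = False, B = True

  (1) {K, E, B}: 1 true — at least one ✓
  (2) B=T, E=F — not both ✓
  (3) {R, B, K}: 1/3 true — not all ✓
  (4) {K, M, E}: 1 true — exactly one ✓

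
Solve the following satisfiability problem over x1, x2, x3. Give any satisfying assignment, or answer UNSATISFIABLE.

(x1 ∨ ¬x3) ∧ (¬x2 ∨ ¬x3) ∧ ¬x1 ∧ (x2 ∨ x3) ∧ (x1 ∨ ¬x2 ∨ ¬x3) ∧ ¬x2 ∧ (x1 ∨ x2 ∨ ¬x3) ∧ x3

Case x1 = True:
  Clause (¬x1) is falsified — contradiction.
Case x1 = False:
  (x1 ∨ ¬x3) forces x3 = False.
  Clause (x3) is falsified — contradiction.
Both cases fail, so the formula is unsatisfiable.

Unsatisfiable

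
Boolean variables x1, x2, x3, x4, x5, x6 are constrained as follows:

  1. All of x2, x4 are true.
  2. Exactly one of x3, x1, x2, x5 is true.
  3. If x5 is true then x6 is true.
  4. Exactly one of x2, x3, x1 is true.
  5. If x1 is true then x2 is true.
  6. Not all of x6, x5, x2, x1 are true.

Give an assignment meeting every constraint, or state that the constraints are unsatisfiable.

x1 = False, x2 = True, x3 = False, x4 = True, x5 = False, x6 = False

  (1) {x2, x4}: all 2 true ✓
  (2) {x3, x1, x2, x5}: 1 true — exactly one ✓
  (3) x5=F ⇒ x6: vacuous ✓
  (4) {x2, x3, x1}: 1 true — exactly one ✓
  (5) x1=F ⇒ x2: vacuous ✓
  (6) {x6, x5, x2, x1}: 1/4 true — not all ✓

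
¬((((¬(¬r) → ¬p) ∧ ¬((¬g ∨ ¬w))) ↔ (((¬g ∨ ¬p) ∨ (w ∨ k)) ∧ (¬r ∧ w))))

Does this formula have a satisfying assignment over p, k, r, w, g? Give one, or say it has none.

p=F, k=F, r=F, w=T, g=F

  ¬((((¬(¬r) → ¬p) ∧ ¬((¬g ∨ ¬w))) ↔ (((¬g ∨ ¬p) ∨ (w ∨ k)) ∧ (¬r ∧ w)))) = True
    ((¬(¬r) → ¬p) ∧ ¬((¬g ∨ ¬w))) ↔ (((¬g ∨ ¬p) ∨ (w ∨ k)) ∧ (¬r ∧ w)) = False
      (¬(¬r) → ¬p) ∧ ¬((¬g ∨ ¬w)) = False
        ¬(¬r) → ¬p = True
          ¬(¬r) = False
            ¬r = True
          ¬p = True
        ¬((¬g ∨ ¬w)) = False
          ¬g ∨ ¬w = True
            ¬g = True
            ¬w = False
      ((¬g ∨ ¬p) ∨ (w ∨ k)) ∧ (¬r ∧ w) = True
        (¬g ∨ ¬p) ∨ (w ∨ k) = True
          ¬g ∨ ¬p = True
            ¬g = True
            ¬p = True
          w ∨ k = True
        ¬r ∧ w = True
          ¬r = True
The formula evaluates to True.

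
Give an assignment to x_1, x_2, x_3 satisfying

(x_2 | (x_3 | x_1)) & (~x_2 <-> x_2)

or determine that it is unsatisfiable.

The conjunct ~x_2 <-> x_2 is unsatisfiable on its own:
  x_2=F: evaluates to False.
  x_2=T: evaluates to False.
So the whole conjunction is unsatisfiable.

Unsatisfiable — no assignment works.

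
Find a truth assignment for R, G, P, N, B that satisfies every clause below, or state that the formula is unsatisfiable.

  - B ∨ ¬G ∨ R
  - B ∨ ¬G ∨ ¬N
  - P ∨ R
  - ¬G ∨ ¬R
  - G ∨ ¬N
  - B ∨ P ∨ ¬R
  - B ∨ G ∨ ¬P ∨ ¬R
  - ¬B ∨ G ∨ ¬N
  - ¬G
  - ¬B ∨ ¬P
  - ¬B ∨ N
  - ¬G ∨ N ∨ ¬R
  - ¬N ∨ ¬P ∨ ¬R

Unit clause (¬G) forces G = False.
In (G ∨ ¬N) only ¬N is left, so N = False.
In (¬B ∨ N) only ¬B is left, so B = False.
Try R = True:
  (B ∨ P ∨ ¬R) forces P = True.
  clause (B ∨ G ∨ ¬P ∨ ¬R) is falsified — backtrack.
So R = False.
  then (P ∨ R) forces P = True.
All clauses satisfied.

R = False; G = False; P = True; N = False; B = False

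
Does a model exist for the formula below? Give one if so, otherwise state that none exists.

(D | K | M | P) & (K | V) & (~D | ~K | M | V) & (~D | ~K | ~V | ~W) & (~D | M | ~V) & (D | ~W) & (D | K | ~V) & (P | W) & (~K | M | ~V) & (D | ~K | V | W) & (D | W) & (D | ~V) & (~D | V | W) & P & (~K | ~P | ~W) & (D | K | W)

M=T, K=F, D=T, P=T, V=T, W=T

Unit clause (P) forces P = True.
Set M = True.
Set K = False.
  then (K | V) forces V = True.
  then (D | K | ~V) forces D = True.
Set W = True.
All clauses satisfied.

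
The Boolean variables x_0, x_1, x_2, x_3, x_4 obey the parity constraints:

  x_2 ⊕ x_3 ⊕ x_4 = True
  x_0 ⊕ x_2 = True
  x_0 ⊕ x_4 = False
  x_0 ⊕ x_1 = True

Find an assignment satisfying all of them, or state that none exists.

x_0 = True; x_1 = False; x_2 = False; x_3 = False; x_4 = True

x_2 ⊕ x_3 ⊕ x_4 = F ⊕ F ⊕ T = True ✓
x_0 ⊕ x_2 = T ⊕ F = True ✓
x_0 ⊕ x_4 = T ⊕ T = False ✓
x_0 ⊕ x_1 = T ⊕ F = True ✓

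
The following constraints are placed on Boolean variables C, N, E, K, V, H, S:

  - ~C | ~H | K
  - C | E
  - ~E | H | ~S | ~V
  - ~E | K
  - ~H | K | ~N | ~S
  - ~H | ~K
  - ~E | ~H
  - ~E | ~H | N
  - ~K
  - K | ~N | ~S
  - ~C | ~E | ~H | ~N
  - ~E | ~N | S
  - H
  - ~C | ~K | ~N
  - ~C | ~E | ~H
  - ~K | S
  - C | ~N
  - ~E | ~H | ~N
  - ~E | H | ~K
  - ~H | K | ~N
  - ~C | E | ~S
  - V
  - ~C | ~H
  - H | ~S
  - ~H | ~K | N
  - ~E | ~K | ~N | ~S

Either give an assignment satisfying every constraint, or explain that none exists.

Unsatisfiable — no assignment works.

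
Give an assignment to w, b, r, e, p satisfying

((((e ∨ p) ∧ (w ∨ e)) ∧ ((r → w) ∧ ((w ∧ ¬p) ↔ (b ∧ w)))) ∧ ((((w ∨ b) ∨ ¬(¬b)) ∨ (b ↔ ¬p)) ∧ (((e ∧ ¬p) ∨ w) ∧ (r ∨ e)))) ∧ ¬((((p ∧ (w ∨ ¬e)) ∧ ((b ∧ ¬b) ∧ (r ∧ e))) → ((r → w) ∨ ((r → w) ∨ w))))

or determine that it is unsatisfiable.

UNSATISFIABLE

The conjunct ¬((((p ∧ (w ∨ ¬e)) ∧ ((b ∧ ¬b) ∧ (r ∧ e))) → ((r → w) ∨ ((r → w) ∨ w)))) is unsatisfiable on its own:
  b = True: this becomes ¬((False → ((r → w) ∨ ((r → w) ∨ w)))) = False.
  b = False: this becomes ¬((False → ((r → w) ∨ ((r → w) ∨ w)))) = False.
So the whole conjunction is unsatisfiable.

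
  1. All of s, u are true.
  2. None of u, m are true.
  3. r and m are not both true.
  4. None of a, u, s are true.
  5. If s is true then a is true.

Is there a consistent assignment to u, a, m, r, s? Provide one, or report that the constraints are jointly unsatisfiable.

No satisfying assignment exists.

Case u = True:
  Constraint (2) is violated (u=T) — contradiction.
Case u = False:
  Constraint (1) is violated (u=F) — contradiction.
Both cases fail — unsatisfiable.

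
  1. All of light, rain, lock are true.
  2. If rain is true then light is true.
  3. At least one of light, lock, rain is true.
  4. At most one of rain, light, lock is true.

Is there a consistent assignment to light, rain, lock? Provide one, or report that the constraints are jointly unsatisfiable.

UNSATISFIABLE

Case light = True:
  (1) forces rain = True.
  Constraint (4) is violated (rain=T, light=T) — contradiction.
Case light = False:
  Constraint (1) is violated (light=F) — contradiction.
Both cases fail — unsatisfiable.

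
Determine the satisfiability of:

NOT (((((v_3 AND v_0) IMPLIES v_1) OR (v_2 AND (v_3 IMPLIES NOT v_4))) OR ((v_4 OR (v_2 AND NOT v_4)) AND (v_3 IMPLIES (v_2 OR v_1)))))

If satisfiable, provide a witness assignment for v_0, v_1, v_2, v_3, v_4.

v_0 = True, v_1 = False, v_2 = False, v_3 = True, v_4 = False

  NOT (((((v_3 AND v_0) IMPLIES v_1) OR (v_2 AND (v_3 IMPLIES NOT v_4))) OR ((v_4 OR (v_2 AND NOT v_4)) AND (v_3 IMPLIES (v_2 OR v_1))))) = True
    (((v_3 AND v_0) IMPLIES v_1) OR (v_2 AND (v_3 IMPLIES NOT v_4))) OR ((v_4 OR (v_2 AND NOT v_4)) AND (v_3 IMPLIES (v_2 OR v_1))) = False
      ((v_3 AND v_0) IMPLIES v_1) OR (v_2 AND (v_3 IMPLIES NOT v_4)) = False
        (v_3 AND v_0) IMPLIES v_1 = False
          v_3 AND v_0 = True
        v_2 AND (v_3 IMPLIES NOT v_4) = False
          v_3 IMPLIES NOT v_4 = True
            NOT v_4 = True
      (v_4 OR (v_2 AND NOT v_4)) AND (v_3 IMPLIES (v_2 OR v_1)) = False
        v_4 OR (v_2 AND NOT v_4) = False
          v_2 AND NOT v_4 = False
            NOT v_4 = True
        v_3 IMPLIES (v_2 OR v_1) = False
          v_2 OR v_1 = False
The formula evaluates to True.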